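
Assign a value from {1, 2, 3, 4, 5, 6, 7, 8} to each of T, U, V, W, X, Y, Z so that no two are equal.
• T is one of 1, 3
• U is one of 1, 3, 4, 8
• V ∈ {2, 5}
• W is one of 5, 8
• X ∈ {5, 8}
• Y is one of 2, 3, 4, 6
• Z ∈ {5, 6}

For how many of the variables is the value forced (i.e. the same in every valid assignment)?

2

W and X share exactly the 2 values {5, 8}; by pigeonhole those values go to them, so strike 5, 8 from U, V, Z.
V has just one choice, so V = 2. Strike 2 from Y.
Z's domain is down to {6}, so Z = 6. Remove 6 from Y.
Determined: V=2, Z=6. The other variables each still have more than one consistent value. That makes 2.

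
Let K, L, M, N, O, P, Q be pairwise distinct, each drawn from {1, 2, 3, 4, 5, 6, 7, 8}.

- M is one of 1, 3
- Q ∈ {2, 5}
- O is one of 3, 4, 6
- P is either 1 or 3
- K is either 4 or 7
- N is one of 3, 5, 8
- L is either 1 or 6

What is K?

7

The 2 variables M and P are confined to {1, 3}, which locks those values in; drop them from L, N, O.
L has just one choice, so L = 6. Eliminate 6 elsewhere: O.
O's domain is down to {4}, so O = 4. Eliminate 4 elsewhere: K.
So K = 7.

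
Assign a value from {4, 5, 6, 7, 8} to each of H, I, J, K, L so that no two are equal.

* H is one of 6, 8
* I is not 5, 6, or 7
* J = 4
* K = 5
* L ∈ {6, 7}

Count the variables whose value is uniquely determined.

5

J's domain is down to {4}, so J = 4. Remove 4 from I.
K has just one choice, so K = 5.
That leaves I = 8. Strike 8 from H.
H's domain is down to {6}, so H = 6. So L can't be 6.
L has just one choice, so L = 7.
Every variable is fixed: H=6, I=8, J=4, K=5, L=7. That makes 5.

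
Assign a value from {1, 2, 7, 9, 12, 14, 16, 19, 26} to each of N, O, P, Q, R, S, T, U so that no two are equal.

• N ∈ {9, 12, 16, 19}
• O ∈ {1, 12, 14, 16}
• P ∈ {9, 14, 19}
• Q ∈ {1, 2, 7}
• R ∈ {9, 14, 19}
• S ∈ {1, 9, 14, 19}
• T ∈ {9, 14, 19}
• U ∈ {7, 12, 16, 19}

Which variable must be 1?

The 8 variables together cover exactly {1, 2, 7, 9, 12, 14, 16, 19} — 8 values for 8 variables — and 2 appears only in Q's list, so Q = 2.
Among the 7 still-open variables, 7 fits only U (and all 7 values in {1, 7, 9, 12, 14, 16, 19} must be used), so U = 7.
P, R, T between them cover only {9, 14, 19} — a naked triple. Remove those values from N, O, S.
So 1 goes to S.

S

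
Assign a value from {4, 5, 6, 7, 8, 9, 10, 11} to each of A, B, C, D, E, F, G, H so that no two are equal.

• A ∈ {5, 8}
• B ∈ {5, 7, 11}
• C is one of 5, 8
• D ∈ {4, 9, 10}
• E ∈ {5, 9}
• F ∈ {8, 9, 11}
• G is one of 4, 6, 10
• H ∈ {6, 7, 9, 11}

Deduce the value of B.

7

A and C between them cover only {5, 8} — a naked pair. Remove those values from B, E, F.
E's domain is down to {9}, so E = 9. Eliminate 9 elsewhere: D, F, H.
That leaves F = 11. Eliminate 11 elsewhere: B, H.
So B = 7.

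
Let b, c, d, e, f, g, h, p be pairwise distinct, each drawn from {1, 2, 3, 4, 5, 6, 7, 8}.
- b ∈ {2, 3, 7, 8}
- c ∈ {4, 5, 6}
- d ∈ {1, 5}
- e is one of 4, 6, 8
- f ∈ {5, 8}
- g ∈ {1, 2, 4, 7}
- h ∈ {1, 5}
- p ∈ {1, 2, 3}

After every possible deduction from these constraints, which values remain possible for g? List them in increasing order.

d and h between them cover only {1, 5} — a naked pair. Remove those values from c, f, g, p.
f must be 8 (only option left). So b, e can't be 8.
c and e between them cover only {4, 6} — a naked pair. Remove those values from g.
No further eliminations apply; g can still be any of 2, 7.

2, 7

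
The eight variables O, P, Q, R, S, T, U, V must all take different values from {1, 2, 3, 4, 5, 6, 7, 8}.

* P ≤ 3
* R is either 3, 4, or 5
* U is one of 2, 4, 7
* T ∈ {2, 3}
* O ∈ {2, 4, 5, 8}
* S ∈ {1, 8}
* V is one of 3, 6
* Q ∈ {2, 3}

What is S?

The 8 variables together cover exactly {1, 2, 3, 4, 5, 6, 7, 8} — 8 values for 8 variables — and 6 appears only in V's list, so V = 6.
The 7 still-open variables draw from only 7 values {1, 2, 3, 4, 5, 7, 8}, so each is used; only U can be 7, hence U = 7.
The 2 variables Q and T are confined to {2, 3}, which locks those values in; drop them from O, P, R.
P must be 1 (only option left). Remove 1 from S.
So S = 8.

8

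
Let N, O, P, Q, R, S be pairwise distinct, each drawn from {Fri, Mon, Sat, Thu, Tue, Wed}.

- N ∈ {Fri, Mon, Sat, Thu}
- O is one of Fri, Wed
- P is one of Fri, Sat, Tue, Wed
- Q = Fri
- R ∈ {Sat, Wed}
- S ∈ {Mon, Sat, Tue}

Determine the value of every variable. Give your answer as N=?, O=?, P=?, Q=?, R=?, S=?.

Q must be Fri (only option left). Strike Fri from N, O, P.
O has just one choice, so O = Wed. Strike Wed from P, R.
R's domain is down to {Sat}, so R = Sat. Remove Sat from N, P, S.
P has just one choice, so P = Tue. Strike Tue from S.
S must be Mon (only option left). Remove Mon from N.
N must be Thu (only option left).

N=Thu, O=Wed, P=Tue, Q=Fri, R=Sat, S=Mon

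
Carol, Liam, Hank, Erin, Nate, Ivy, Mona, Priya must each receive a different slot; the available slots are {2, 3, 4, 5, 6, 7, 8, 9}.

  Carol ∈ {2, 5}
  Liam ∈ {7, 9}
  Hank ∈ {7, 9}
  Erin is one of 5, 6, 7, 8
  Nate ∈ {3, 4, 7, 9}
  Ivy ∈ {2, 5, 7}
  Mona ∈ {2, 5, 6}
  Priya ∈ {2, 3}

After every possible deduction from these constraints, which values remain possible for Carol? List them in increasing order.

2, 5

The 8 variables draw from only 8 values {2, 3, 4, 5, 6, 7, 8, 9}, so each is used; only Nate can be 4, hence Nate = 4.
Among the 7 still-open variables, 3 fits only Priya (and all 7 values in {2, 3, 5, 6, 7, 8, 9} must be used), so Priya = 3.
Among the 6 still-open variables, 8 fits only Erin (and all 6 values in {2, 5, 6, 7, 8, 9} must be used), so Erin = 8.
The 5 still-open variables draw from only 5 values {2, 5, 6, 7, 9}, so each is used; only Mona can be 6, hence Mona = 6.
Liam and Hank between them cover only {7, 9} — a naked pair. Remove those values from Ivy.
No further eliminations apply; Carol can still be any of 2, 5.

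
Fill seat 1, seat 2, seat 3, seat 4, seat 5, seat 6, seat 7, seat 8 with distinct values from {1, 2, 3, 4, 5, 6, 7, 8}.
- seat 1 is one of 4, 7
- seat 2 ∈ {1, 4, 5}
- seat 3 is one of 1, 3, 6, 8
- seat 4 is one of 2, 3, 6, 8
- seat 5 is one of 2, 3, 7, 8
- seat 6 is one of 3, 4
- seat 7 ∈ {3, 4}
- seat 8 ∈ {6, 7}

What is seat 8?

The 8 variables together cover exactly {1, 2, 3, 4, 5, 6, 7, 8} — 8 values for 8 variables — and 5 appears only in seat 2's list, so seat 2 = 5.
Among the 7 still-open variables, 1 fits only seat 3 (and all 7 values in {1, 2, 3, 4, 6, 7, 8} must be used), so seat 3 = 1.
seat 6 and seat 7 share exactly the 2 values {3, 4}; by pigeonhole those values go to them, so strike 3, 4 from seat 1, seat 4, seat 5.
seat 1 has just one choice, so seat 1 = 7. Eliminate 7 elsewhere: seat 5, seat 8.
So seat 8 = 6.

6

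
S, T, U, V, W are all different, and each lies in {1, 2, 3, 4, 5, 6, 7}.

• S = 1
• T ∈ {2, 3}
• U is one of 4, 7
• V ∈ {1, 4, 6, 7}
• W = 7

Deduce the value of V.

S's domain is down to {1}, so S = 1. Remove 1 from V.
W's domain is down to {7}, so W = 7. Remove 7 from U, V.
U's domain is down to {4}, so U = 4. Strike 4 from V.
So V = 6.

6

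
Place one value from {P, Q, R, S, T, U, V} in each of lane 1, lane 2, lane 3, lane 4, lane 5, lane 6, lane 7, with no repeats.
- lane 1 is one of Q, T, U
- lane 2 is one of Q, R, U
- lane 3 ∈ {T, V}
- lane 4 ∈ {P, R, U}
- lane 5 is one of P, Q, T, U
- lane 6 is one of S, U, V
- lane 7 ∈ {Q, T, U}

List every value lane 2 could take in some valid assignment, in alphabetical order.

The 7 variables draw from only 7 values {P, Q, R, S, T, U, V}, so each is used; only lane 6 can be S, hence lane 6 = S.
Among the 6 still-open variables, V fits only lane 3 (and all 6 values in {P, Q, R, T, U, V} must be used), so lane 3 = V.
No further eliminations apply; lane 2 can still be any of Q, R, U.

Q, R, U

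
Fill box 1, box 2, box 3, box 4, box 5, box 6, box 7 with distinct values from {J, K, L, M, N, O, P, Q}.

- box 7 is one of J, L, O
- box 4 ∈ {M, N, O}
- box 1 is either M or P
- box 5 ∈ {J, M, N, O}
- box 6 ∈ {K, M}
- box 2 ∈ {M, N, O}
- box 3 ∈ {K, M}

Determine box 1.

P

Among the 7 variables, L fits only box 7 (and all 7 values in {J, K, L, M, N, O, P} must be used), so box 7 = L.
The 6 still-open variables draw from only 6 values {J, K, M, N, O, P}, so each is used; only box 5 can be J, hence box 5 = J.
The 5 still-open variables draw from only 5 values {K, M, N, O, P}, so each is used; only box 1 can be P, hence box 1 = P.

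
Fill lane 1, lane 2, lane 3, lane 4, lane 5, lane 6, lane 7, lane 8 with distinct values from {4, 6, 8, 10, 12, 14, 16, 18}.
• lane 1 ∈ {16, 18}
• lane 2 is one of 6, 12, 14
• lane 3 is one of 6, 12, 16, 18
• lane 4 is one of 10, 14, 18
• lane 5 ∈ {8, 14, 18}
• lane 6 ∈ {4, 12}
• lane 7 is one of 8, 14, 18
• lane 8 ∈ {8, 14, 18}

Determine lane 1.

16

The 8 variables draw from only 8 values {4, 6, 8, 10, 12, 14, 16, 18}, so each is used; only lane 6 can be 4, hence lane 6 = 4.
Among the 7 still-open variables, 10 fits only lane 4 (and all 7 values in {6, 8, 10, 12, 14, 16, 18} must be used), so lane 4 = 10.
lane 5, lane 7, lane 8 share exactly the 3 values {8, 14, 18}; by pigeonhole those values go to them, so strike 8, 14, 18 from lane 1, lane 2, lane 3.
So lane 1 = 16.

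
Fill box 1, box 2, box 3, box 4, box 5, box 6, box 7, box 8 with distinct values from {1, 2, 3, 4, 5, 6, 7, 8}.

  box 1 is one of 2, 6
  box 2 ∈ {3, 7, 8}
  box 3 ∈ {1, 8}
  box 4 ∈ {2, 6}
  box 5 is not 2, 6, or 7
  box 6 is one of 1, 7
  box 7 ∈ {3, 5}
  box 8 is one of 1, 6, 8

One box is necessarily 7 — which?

box 6

Among the 8 variables, 4 fits only box 5 (and all 8 values in {1, 2, 3, 4, 5, 6, 7, 8} must be used), so box 5 = 4.
Among the 7 still-open variables, 5 fits only box 7 (and all 7 values in {1, 2, 3, 5, 6, 7, 8} must be used), so box 7 = 5.
Among the 6 still-open variables, 3 fits only box 2 (and all 6 values in {1, 2, 3, 6, 7, 8} must be used), so box 2 = 3.
The 5 still-open variables draw from only 5 values {1, 2, 6, 7, 8}, so each is used; only box 6 can be 7, hence box 6 = 7.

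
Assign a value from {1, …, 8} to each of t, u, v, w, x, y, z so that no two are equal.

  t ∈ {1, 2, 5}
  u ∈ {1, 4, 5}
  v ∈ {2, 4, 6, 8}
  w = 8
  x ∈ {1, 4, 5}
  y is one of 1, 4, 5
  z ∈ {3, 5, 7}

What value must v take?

w must be 8 (only option left). Strike 8 from v.
u, x, y share exactly the 3 values {1, 4, 5}; by pigeonhole those values go to them, so strike 1, 4, 5 from t, v, z.
t's domain is down to {2}, so t = 2. So v can't be 2.
So v = 6.

6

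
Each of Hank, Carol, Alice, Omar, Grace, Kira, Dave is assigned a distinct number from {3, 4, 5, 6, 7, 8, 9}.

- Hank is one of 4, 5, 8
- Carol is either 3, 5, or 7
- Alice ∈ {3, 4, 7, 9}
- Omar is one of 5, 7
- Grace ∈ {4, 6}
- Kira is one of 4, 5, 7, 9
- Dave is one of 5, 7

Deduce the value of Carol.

3

The 7 variables together cover exactly {3, 4, 5, 6, 7, 8, 9} — 7 values for 7 variables — and 6 appears only in Grace's list, so Grace = 6.
The 6 still-open variables together cover exactly {3, 4, 5, 7, 8, 9} — 6 values for 6 variables — and 8 appears only in Hank's list, so Hank = 8.
Omar and Dave share exactly the 2 values {5, 7}; by pigeonhole those values go to them, so strike 5, 7 from Carol, Alice, Kira.
So Carol = 3.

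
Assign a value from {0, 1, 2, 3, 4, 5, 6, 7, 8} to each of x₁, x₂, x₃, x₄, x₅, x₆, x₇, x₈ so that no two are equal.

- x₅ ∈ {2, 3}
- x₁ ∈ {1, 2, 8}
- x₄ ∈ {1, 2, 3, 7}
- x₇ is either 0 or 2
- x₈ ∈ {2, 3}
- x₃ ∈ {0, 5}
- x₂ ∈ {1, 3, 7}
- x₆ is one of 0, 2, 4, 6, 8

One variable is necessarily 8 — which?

x₁

x₅ and x₈ between them cover only {2, 3} — a naked pair. Remove those values from x₁, x₂, x₄, x₆, x₇.
x₇'s domain is down to {0}, so x₇ = 0. Eliminate 0 elsewhere: x₃, x₆.
x₃ must be 5 (only option left).
x₂ and x₄ share exactly the 2 values {1, 7}; by pigeonhole those values go to them, so strike 1, 7 from x₁.
So 8 goes to x₁.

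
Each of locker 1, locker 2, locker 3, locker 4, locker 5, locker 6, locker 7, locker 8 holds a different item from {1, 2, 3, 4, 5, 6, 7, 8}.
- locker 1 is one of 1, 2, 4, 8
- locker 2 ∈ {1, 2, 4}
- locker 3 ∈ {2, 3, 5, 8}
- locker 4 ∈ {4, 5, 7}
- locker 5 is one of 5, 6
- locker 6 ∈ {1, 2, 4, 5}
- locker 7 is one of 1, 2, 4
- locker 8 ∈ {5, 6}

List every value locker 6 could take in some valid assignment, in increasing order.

1, 2, 4

The 8 variables together cover exactly {1, 2, 3, 4, 5, 6, 7, 8} — 8 values for 8 variables — and 3 appears only in locker 3's list, so locker 3 = 3.
The 7 still-open variables draw from only 7 values {1, 2, 4, 5, 6, 7, 8}, so each is used; only locker 4 can be 7, hence locker 4 = 7.
The 6 still-open variables together cover exactly {1, 2, 4, 5, 6, 8} — 6 values for 6 variables — and 8 appears only in locker 1's list, so locker 1 = 8.
locker 5 and locker 8 between them cover only {5, 6} — a naked pair. Remove those values from locker 6.
No further eliminations apply; locker 6 can still be any of 1, 2, 4.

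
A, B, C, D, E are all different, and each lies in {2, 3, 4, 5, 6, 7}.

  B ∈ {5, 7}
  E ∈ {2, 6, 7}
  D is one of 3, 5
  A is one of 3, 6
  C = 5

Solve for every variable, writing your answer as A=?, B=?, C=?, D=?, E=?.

A=6, B=7, C=5, D=3, E=2

C's domain is down to {5}, so C = 5. So B, D can't be 5.
D must be 3 (only option left). Remove 3 from A.
A must be 6 (only option left). Strike 6 from E.
That leaves B = 7. So E can't be 7.
E must be 2 (only option left).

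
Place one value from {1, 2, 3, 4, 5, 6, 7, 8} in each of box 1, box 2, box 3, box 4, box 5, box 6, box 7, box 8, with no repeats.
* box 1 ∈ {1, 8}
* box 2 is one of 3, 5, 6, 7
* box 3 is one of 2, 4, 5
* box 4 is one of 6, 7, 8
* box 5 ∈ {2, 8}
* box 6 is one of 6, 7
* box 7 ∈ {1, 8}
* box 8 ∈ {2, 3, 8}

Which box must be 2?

The 8 variables together cover exactly {1, 2, 3, 4, 5, 6, 7, 8} — 8 values for 8 variables — and 4 appears only in box 3's list, so box 3 = 4.
Among the 7 still-open variables, 5 fits only box 2 (and all 7 values in {1, 2, 3, 5, 6, 7, 8} must be used), so box 2 = 5.
The 6 still-open variables together cover exactly {1, 2, 3, 6, 7, 8} — 6 values for 6 variables — and 3 appears only in box 8's list, so box 8 = 3.
Among the 5 still-open variables, 2 fits only box 5 (and all 5 values in {1, 2, 6, 7, 8} must be used), so box 5 = 2.

box 5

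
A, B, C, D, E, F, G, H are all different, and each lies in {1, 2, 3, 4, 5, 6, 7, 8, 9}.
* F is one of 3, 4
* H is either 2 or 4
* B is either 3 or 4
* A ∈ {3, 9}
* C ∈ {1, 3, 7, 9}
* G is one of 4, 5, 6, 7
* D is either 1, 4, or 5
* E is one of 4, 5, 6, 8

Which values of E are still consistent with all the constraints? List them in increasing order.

B and F share exactly the 2 values {3, 4}; by pigeonhole those values go to them, so strike 3, 4 from A, C, D, E, G, H.
A's domain is down to {9}, so A = 9. So C can't be 9.
That leaves H = 2.
No further eliminations apply; E can still be any of 5, 6, 8.

5, 6, 8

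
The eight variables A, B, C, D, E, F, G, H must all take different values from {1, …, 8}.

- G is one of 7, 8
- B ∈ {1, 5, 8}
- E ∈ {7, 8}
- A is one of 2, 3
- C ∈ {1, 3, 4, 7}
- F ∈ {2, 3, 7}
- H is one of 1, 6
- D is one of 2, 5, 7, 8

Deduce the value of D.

The 8 variables draw from only 8 values {1, 2, 3, 4, 5, 6, 7, 8}, so each is used; only C can be 4, hence C = 4.
Among the 7 still-open variables, 6 fits only H (and all 7 values in {1, 2, 3, 5, 6, 7, 8} must be used), so H = 6.
Among the 6 still-open variables, 1 fits only B (and all 6 values in {1, 2, 3, 5, 7, 8} must be used), so B = 1.
The 5 still-open variables draw from only 5 values {2, 3, 5, 7, 8}, so each is used; only D can be 5, hence D = 5.

5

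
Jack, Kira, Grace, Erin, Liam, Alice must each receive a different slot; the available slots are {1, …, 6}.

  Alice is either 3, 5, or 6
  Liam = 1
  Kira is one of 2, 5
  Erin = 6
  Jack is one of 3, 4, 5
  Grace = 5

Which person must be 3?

Alice

Grace must be 5 (only option left). Strike 5 from Jack, Kira, Alice.
Erin has just one choice, so Erin = 6. Remove 6 from Alice.
So 3 goes to Alice.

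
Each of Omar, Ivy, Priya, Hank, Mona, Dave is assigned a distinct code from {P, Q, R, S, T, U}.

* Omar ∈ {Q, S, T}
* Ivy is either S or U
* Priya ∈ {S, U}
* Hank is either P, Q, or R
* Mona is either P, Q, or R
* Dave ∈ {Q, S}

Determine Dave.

The 6 variables together cover exactly {P, Q, R, S, T, U} — 6 values for 6 variables — and T appears only in Omar's list, so Omar = T.
The 2 variables Ivy and Priya are confined to {S, U}, which locks those values in; drop them from Dave.
So Dave = Q.

Q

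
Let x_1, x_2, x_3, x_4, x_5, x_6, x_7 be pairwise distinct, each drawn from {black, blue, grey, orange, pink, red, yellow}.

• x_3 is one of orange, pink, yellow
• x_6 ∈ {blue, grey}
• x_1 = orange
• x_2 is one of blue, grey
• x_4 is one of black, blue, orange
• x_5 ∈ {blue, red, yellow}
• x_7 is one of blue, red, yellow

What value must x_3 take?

x_1's domain is down to {orange}, so x_1 = orange. Eliminate orange elsewhere: x_3, x_4.
Among the 6 still-open variables, black fits only x_4 (and all 6 values in {black, blue, grey, pink, red, yellow} must be used), so x_4 = black.
The 5 still-open variables draw from only 5 values {blue, grey, pink, red, yellow}, so each is used; only x_3 can be pink, hence x_3 = pink.

pink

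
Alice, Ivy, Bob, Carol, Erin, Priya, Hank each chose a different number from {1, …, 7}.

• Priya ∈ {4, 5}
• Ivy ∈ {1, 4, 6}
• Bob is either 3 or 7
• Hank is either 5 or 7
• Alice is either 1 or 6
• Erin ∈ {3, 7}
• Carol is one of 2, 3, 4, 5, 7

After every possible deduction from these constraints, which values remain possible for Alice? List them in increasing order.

The 7 variables draw from only 7 values {1, 2, 3, 4, 5, 6, 7}, so each is used; only Carol can be 2, hence Carol = 2.
The 2 variables Bob and Erin are confined to {3, 7}, which locks those values in; drop them from Hank.
Hank's domain is down to {5}, so Hank = 5. Remove 5 from Priya.
That leaves Priya = 4. Eliminate 4 elsewhere: Ivy.
No further eliminations apply; Alice can still be any of 1, 6.

1, 6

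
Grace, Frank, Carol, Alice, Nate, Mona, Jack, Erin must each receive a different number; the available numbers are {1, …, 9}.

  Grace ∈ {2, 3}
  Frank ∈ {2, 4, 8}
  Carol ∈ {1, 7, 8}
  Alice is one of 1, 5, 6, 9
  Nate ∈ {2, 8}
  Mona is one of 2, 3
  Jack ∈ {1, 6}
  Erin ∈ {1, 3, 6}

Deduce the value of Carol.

The 2 variables Grace and Mona are confined to {2, 3}, which locks those values in; drop them from Frank, Nate, Erin.
Nate must be 8 (only option left). Eliminate 8 elsewhere: Frank, Carol.
Frank's domain is down to {4}, so Frank = 4.
Jack and Erin share exactly the 2 values {1, 6}; by pigeonhole those values go to them, so strike 1, 6 from Carol, Alice.
So Carol = 7.

7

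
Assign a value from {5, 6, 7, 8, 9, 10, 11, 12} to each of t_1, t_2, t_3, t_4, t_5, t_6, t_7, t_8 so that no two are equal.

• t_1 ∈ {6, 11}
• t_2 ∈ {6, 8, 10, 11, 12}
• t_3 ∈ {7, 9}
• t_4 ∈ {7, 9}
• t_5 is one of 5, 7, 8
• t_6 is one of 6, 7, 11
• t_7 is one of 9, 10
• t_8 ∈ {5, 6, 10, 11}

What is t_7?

10

Among the 8 variables, 12 fits only t_2 (and all 8 values in {5, 6, 7, 8, 9, 10, 11, 12} must be used), so t_2 = 12.
The 7 still-open variables together cover exactly {5, 6, 7, 8, 9, 10, 11} — 7 values for 7 variables — and 8 appears only in t_5's list, so t_5 = 8.
Among the 6 still-open variables, 5 fits only t_8 (and all 6 values in {5, 6, 7, 9, 10, 11} must be used), so t_8 = 5.
Among the 5 still-open variables, 10 fits only t_7 (and all 5 values in {6, 7, 9, 10, 11} must be used), so t_7 = 10.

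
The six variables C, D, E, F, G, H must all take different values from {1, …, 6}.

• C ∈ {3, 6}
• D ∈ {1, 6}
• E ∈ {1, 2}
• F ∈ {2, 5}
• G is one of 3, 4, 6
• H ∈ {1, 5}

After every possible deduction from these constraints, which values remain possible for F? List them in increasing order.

2, 5

Among the 6 variables, 4 fits only G (and all 6 values in {1, 2, 3, 4, 5, 6} must be used), so G = 4.
The 5 still-open variables draw from only 5 values {1, 2, 3, 5, 6}, so each is used; only C can be 3, hence C = 3.
The 4 still-open variables draw from only 4 values {1, 2, 5, 6}, so each is used; only D can be 6, hence D = 6.
No further eliminations apply; F can still be any of 2, 5.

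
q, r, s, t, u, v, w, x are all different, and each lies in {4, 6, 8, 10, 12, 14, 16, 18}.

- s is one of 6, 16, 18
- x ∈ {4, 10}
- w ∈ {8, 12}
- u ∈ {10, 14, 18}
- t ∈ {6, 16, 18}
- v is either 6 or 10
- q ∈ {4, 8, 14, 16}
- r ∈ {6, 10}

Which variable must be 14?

The 8 variables draw from only 8 values {4, 6, 8, 10, 12, 14, 16, 18}, so each is used; only w can be 12, hence w = 12.
The 7 still-open variables draw from only 7 values {4, 6, 8, 10, 14, 16, 18}, so each is used; only q can be 8, hence q = 8.
The 6 still-open variables together cover exactly {4, 6, 10, 14, 16, 18} — 6 values for 6 variables — and 4 appears only in x's list, so x = 4.
The 5 still-open variables draw from only 5 values {6, 10, 14, 16, 18}, so each is used; only u can be 14, hence u = 14.

u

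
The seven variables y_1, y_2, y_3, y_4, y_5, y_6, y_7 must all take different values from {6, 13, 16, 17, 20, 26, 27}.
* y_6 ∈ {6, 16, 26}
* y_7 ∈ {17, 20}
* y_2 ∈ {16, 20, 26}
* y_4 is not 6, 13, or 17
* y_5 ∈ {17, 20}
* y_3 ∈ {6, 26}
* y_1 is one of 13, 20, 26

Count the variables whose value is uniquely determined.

Among the 7 variables, 13 fits only y_1 (and all 7 values in {6, 13, 16, 17, 20, 26, 27} must be used), so y_1 = 13.
Among the 6 still-open variables, 27 fits only y_4 (and all 6 values in {6, 16, 17, 20, 26, 27} must be used), so y_4 = 27.
y_5 and y_7 share exactly the 2 values {17, 20}; by pigeonhole those values go to them, so strike 17, 20 from y_2.
Determined: y_1=13, y_4=27. The other variables each still have more than one consistent value. That makes 2.

2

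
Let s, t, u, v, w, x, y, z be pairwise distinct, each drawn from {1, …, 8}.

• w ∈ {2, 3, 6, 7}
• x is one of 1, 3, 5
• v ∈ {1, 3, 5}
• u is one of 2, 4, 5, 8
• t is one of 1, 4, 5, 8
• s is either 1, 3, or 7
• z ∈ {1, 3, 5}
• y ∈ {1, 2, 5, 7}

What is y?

2

Among the 8 variables, 6 fits only w (and all 8 values in {1, 2, 3, 4, 5, 6, 7, 8} must be used), so w = 6.
v, x, z share exactly the 3 values {1, 3, 5}; by pigeonhole those values go to them, so strike 1, 3, 5 from s, t, u, y.
s's domain is down to {7}, so s = 7. Strike 7 from y.
So y = 2.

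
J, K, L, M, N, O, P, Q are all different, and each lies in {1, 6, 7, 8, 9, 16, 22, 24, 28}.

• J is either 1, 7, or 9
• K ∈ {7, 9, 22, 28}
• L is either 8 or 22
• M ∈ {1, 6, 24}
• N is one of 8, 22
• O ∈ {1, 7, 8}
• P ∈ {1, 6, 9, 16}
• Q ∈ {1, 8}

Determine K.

28

L and N share exactly the 2 values {8, 22}; by pigeonhole those values go to them, so strike 8, 22 from K, O, Q.
Q's domain is down to {1}, so Q = 1. Eliminate 1 elsewhere: J, M, O, P.
O's domain is down to {7}, so O = 7. Eliminate 7 elsewhere: J, K.
J's domain is down to {9}, so J = 9. Strike 9 from K, P.
So K = 28.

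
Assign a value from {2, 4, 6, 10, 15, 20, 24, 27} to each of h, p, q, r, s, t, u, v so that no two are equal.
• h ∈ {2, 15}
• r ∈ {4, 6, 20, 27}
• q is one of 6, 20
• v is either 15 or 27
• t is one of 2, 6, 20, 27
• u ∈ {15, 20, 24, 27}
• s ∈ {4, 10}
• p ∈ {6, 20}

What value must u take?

The 8 variables together cover exactly {2, 4, 6, 10, 15, 20, 24, 27} — 8 values for 8 variables — and 10 appears only in s's list, so s = 10.
The 7 still-open variables together cover exactly {2, 4, 6, 15, 20, 24, 27} — 7 values for 7 variables — and 4 appears only in r's list, so r = 4.
The 6 still-open variables together cover exactly {2, 6, 15, 20, 24, 27} — 6 values for 6 variables — and 24 appears only in u's list, so u = 24.

24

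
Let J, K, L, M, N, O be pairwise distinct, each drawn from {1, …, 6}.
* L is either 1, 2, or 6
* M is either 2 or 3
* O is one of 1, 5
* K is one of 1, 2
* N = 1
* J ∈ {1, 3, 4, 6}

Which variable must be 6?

L

N has just one choice, so N = 1. Eliminate 1 elsewhere: J, K, L, O.
O has just one choice, so O = 5.
K's domain is down to {2}, so K = 2. Remove 2 from L, M.
So 6 goes to L.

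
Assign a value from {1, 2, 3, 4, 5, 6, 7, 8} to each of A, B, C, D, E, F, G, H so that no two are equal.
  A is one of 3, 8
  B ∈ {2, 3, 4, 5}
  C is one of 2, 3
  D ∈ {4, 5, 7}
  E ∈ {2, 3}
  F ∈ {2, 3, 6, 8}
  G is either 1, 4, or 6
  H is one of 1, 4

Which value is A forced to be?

8

The 8 variables draw from only 8 values {1, 2, 3, 4, 5, 6, 7, 8}, so each is used; only D can be 7, hence D = 7.
The 7 still-open variables draw from only 7 values {1, 2, 3, 4, 5, 6, 8}, so each is used; only B can be 5, hence B = 5.
C and E between them cover only {2, 3} — a naked pair. Remove those values from A, F.
So A = 8.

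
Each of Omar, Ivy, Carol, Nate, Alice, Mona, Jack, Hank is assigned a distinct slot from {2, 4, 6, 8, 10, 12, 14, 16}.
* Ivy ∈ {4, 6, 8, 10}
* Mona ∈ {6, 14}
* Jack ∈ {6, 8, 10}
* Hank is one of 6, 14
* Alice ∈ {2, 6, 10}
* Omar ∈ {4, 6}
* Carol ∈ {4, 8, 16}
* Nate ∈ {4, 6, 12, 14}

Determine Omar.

4

The 8 variables together cover exactly {2, 4, 6, 8, 10, 12, 14, 16} — 8 values for 8 variables — and 2 appears only in Alice's list, so Alice = 2.
The 7 still-open variables draw from only 7 values {4, 6, 8, 10, 12, 14, 16}, so each is used; only Nate can be 12, hence Nate = 12.
The 6 still-open variables together cover exactly {4, 6, 8, 10, 14, 16} — 6 values for 6 variables — and 16 appears only in Carol's list, so Carol = 16.
Mona and Hank between them cover only {6, 14} — a naked pair. Remove those values from Omar, Ivy, Jack.
So Omar = 4.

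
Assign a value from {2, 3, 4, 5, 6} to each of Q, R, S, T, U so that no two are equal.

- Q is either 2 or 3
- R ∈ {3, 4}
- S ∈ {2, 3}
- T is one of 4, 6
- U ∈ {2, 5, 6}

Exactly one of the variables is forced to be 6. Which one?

T

The 5 variables draw from only 5 values {2, 3, 4, 5, 6}, so each is used; only U can be 5, hence U = 5.
Among the 4 still-open variables, 6 fits only T (and all 4 values in {2, 3, 4, 6} must be used), so T = 6.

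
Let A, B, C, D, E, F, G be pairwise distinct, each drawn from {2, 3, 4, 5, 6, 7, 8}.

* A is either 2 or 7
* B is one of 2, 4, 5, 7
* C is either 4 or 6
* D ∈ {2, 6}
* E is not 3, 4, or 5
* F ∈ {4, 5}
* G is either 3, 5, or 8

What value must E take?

8

Among the 7 variables, 3 fits only G (and all 7 values in {2, 3, 4, 5, 6, 7, 8} must be used), so G = 3.
The 6 still-open variables draw from only 6 values {2, 4, 5, 6, 7, 8}, so each is used; only E can be 8, hence E = 8.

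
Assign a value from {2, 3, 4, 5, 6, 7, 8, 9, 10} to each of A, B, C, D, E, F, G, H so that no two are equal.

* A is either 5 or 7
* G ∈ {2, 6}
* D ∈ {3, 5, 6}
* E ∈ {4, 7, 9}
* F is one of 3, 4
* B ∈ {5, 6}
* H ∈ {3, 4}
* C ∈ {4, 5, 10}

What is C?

10

Among the 8 variables, 2 fits only G (and all 8 values in {2, 3, 4, 5, 6, 7, 9, 10} must be used), so G = 2.
The 7 still-open variables together cover exactly {3, 4, 5, 6, 7, 9, 10} — 7 values for 7 variables — and 9 appears only in E's list, so E = 9.
The 6 still-open variables draw from only 6 values {3, 4, 5, 6, 7, 10}, so each is used; only A can be 7, hence A = 7.
The 5 still-open variables draw from only 5 values {3, 4, 5, 6, 10}, so each is used; only C can be 10, hence C = 10.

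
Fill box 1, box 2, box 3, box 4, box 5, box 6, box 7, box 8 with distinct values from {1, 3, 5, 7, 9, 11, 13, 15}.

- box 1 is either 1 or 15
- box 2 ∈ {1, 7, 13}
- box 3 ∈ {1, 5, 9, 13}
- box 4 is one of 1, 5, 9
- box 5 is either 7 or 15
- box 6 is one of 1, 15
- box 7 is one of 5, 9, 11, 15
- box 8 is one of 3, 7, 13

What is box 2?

13

Among the 8 variables, 3 fits only box 8 (and all 8 values in {1, 3, 5, 7, 9, 11, 13, 15} must be used), so box 8 = 3.
The 7 still-open variables together cover exactly {1, 5, 7, 9, 11, 13, 15} — 7 values for 7 variables — and 11 appears only in box 7's list, so box 7 = 11.
box 1 and box 6 share exactly the 2 values {1, 15}; by pigeonhole those values go to them, so strike 1, 15 from box 2, box 3, box 4, box 5.
box 5 has just one choice, so box 5 = 7. Remove 7 from box 2.
So box 2 = 13.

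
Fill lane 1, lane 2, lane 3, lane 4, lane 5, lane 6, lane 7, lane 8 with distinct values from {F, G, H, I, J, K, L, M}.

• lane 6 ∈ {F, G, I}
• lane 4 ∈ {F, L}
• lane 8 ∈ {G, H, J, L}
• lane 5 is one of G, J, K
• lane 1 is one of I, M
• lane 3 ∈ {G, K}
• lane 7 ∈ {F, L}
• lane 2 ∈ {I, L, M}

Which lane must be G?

The 8 variables draw from only 8 values {F, G, H, I, J, K, L, M}, so each is used; only lane 8 can be H, hence lane 8 = H.
Among the 7 still-open variables, J fits only lane 5 (and all 7 values in {F, G, I, J, K, L, M} must be used), so lane 5 = J.
The 6 still-open variables together cover exactly {F, G, I, K, L, M} — 6 values for 6 variables — and K appears only in lane 3's list, so lane 3 = K.
Among the 5 still-open variables, G fits only lane 6 (and all 5 values in {F, G, I, L, M} must be used), so lane 6 = G.

lane 6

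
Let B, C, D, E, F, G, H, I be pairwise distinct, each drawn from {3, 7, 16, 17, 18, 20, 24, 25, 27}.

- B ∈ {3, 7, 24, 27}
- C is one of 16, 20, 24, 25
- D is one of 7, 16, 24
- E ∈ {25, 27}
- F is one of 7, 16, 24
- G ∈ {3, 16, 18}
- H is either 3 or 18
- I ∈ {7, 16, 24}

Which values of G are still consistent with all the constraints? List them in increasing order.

The 8 variables together cover exactly {3, 7, 16, 18, 20, 24, 25, 27} — 8 values for 8 variables — and 20 appears only in C's list, so C = 20.
The 7 still-open variables draw from only 7 values {3, 7, 16, 18, 24, 25, 27}, so each is used; only E can be 25, hence E = 25.
The 6 still-open variables together cover exactly {3, 7, 16, 18, 24, 27} — 6 values for 6 variables — and 27 appears only in B's list, so B = 27.
D, F, I between them cover only {7, 16, 24} — a naked triple. Remove those values from G.
No further eliminations apply; G can still be any of 3, 18.

3, 18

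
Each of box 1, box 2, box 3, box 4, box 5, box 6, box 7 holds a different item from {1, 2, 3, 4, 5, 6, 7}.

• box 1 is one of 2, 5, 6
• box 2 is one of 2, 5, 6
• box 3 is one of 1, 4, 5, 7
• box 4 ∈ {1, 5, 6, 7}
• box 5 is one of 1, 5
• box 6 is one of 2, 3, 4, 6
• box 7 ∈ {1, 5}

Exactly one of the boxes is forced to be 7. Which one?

box 4

Among the 7 variables, 3 fits only box 6 (and all 7 values in {1, 2, 3, 4, 5, 6, 7} must be used), so box 6 = 3.
The 6 still-open variables together cover exactly {1, 2, 4, 5, 6, 7} — 6 values for 6 variables — and 4 appears only in box 3's list, so box 3 = 4.
The 5 still-open variables together cover exactly {1, 2, 5, 6, 7} — 5 values for 5 variables — and 7 appears only in box 4's list, so box 4 = 7.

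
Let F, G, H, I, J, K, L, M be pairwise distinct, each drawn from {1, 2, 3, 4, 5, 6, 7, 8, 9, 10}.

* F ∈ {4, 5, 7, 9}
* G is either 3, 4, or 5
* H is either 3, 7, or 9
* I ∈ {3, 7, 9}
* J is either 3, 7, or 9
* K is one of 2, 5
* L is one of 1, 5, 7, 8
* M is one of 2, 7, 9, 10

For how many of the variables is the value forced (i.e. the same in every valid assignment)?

2

H, I, J between them cover only {3, 7, 9} — a naked triple. Remove those values from F, G, L, M.
F and G between them cover only {4, 5} — a naked pair. Remove those values from K, L.
K has just one choice, so K = 2. Eliminate 2 elsewhere: M.
M has just one choice, so M = 10.
Determined: K=2, M=10. The other variables each still have more than one consistent value. That makes 2.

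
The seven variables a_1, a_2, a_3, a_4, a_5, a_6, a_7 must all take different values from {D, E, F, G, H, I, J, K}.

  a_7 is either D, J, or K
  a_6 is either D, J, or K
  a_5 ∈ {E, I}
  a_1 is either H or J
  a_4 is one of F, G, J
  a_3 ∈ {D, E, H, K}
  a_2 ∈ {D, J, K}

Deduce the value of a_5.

a_2, a_6, a_7 share exactly the 3 values {D, J, K}; by pigeonhole those values go to them, so strike D, J, K from a_1, a_3, a_4.
a_1's domain is down to {H}, so a_1 = H. Remove H from a_3.
a_3 has just one choice, so a_3 = E. Eliminate E elsewhere: a_5.
So a_5 = I.

I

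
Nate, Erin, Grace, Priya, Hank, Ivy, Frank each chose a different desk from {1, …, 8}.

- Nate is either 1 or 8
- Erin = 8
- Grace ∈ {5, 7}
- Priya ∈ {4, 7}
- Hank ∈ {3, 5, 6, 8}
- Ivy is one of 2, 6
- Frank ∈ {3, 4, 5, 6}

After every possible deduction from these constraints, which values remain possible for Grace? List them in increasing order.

Erin must be 8 (only option left). Strike 8 from Nate, Hank.
Nate must be 1 (only option left).
No further eliminations apply; Grace can still be any of 5, 7.

5, 7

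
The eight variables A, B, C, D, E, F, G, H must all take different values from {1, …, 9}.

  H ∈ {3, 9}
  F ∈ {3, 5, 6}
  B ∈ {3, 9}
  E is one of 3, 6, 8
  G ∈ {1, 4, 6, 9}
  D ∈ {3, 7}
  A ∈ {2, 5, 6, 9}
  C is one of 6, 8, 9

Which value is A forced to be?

B and H between them cover only {3, 9} — a naked pair. Remove those values from A, C, D, E, F, G.
That leaves D = 7.
C and E share exactly the 2 values {6, 8}; by pigeonhole those values go to them, so strike 6, 8 from A, F, G.
F must be 5 (only option left). Remove 5 from A.
So A = 2.

2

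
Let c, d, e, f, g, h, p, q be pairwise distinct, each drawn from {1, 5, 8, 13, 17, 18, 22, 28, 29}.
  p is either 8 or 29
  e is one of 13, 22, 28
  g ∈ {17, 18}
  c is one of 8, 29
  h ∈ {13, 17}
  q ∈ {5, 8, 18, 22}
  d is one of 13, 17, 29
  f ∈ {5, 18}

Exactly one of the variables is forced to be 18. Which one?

The 8 variables draw from only 8 values {5, 8, 13, 17, 18, 22, 28, 29}, so each is used; only e can be 28, hence e = 28.
The 7 still-open variables together cover exactly {5, 8, 13, 17, 18, 22, 29} — 7 values for 7 variables — and 22 appears only in q's list, so q = 22.
The 6 still-open variables draw from only 6 values {5, 8, 13, 17, 18, 29}, so each is used; only f can be 5, hence f = 5.
The 5 still-open variables draw from only 5 values {8, 13, 17, 18, 29}, so each is used; only g can be 18, hence g = 18.

g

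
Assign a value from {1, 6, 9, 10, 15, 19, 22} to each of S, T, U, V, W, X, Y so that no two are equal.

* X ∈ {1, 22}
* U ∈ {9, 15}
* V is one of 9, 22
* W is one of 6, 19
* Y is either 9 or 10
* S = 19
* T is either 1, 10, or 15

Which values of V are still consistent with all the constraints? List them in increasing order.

S has just one choice, so S = 19. Eliminate 19 elsewhere: W.
W must be 6 (only option left).
No further eliminations apply; V can still be any of 9, 22.

9, 22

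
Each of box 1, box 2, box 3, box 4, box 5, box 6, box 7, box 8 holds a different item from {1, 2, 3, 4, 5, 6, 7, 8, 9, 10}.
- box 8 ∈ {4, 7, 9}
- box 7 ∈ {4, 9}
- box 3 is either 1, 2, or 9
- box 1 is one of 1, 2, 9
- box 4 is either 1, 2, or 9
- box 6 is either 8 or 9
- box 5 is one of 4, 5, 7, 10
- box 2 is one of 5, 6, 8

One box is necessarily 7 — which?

box 8

The 3 variables box 1, box 3, box 4 are confined to {1, 2, 9}, which locks those values in; drop them from box 6, box 7, box 8.
box 6 must be 8 (only option left). Strike 8 from box 2.
box 7 must be 4 (only option left). Strike 4 from box 5, box 8.
So 7 goes to box 8.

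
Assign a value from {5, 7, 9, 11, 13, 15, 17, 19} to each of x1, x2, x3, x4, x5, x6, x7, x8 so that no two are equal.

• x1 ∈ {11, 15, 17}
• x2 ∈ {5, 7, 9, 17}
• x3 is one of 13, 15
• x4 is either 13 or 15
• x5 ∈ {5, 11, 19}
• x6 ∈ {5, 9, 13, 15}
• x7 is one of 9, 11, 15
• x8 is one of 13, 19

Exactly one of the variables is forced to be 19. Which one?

x8

The 8 variables together cover exactly {5, 7, 9, 11, 13, 15, 17, 19} — 8 values for 8 variables — and 7 appears only in x2's list, so x2 = 7.
The 7 still-open variables together cover exactly {5, 9, 11, 13, 15, 17, 19} — 7 values for 7 variables — and 17 appears only in x1's list, so x1 = 17.
The 2 variables x3 and x4 are confined to {13, 15}, which locks those values in; drop them from x6, x7, x8.
So 19 goes to x8.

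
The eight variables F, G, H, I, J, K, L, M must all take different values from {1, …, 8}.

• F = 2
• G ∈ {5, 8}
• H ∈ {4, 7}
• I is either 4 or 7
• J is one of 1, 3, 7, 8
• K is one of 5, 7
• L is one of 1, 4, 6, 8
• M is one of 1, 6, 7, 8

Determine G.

F must be 2 (only option left).
The 7 still-open variables draw from only 7 values {1, 3, 4, 5, 6, 7, 8}, so each is used; only J can be 3, hence J = 3.
H and I between them cover only {4, 7} — a naked pair. Remove those values from K, L, M.
That leaves K = 5. So G can't be 5.
So G = 8.

8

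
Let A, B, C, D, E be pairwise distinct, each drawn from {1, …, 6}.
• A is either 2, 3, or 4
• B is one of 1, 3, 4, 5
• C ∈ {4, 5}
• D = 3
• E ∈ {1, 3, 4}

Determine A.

2

D must be 3 (only option left). So A, B, E can't be 3.
The 4 still-open variables together cover exactly {1, 2, 4, 5} — 4 values for 4 variables — and 2 appears only in A's list, so A = 2.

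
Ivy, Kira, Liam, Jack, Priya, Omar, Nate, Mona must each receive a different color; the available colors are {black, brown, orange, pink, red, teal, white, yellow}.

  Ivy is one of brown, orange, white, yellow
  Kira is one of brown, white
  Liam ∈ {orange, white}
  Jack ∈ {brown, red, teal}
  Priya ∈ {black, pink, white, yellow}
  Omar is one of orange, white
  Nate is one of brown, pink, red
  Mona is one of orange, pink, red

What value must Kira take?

brown

The 8 variables draw from only 8 values {black, brown, orange, pink, red, teal, white, yellow}, so each is used; only Priya can be black, hence Priya = black.
The 7 still-open variables draw from only 7 values {brown, orange, pink, red, teal, white, yellow}, so each is used; only Jack can be teal, hence Jack = teal.
The 6 still-open variables together cover exactly {brown, orange, pink, red, white, yellow} — 6 values for 6 variables — and yellow appears only in Ivy's list, so Ivy = yellow.
Liam and Omar share exactly the 2 values {orange, white}; by pigeonhole those values go to them, so strike orange, white from Kira, Mona.
So Kira = brown.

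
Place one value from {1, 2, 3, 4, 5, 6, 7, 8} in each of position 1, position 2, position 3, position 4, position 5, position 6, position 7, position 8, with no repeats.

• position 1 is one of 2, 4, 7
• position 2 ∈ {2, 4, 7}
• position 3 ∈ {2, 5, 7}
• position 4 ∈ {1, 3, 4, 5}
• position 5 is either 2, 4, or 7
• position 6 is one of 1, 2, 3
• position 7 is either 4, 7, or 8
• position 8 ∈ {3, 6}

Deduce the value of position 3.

Among the 8 variables, 6 fits only position 8 (and all 8 values in {1, 2, 3, 4, 5, 6, 7, 8} must be used), so position 8 = 6.
The 7 still-open variables draw from only 7 values {1, 2, 3, 4, 5, 7, 8}, so each is used; only position 7 can be 8, hence position 7 = 8.
position 1, position 2, position 5 share exactly the 3 values {2, 4, 7}; by pigeonhole those values go to them, so strike 2, 4, 7 from position 3, position 4, position 6.
So position 3 = 5.

5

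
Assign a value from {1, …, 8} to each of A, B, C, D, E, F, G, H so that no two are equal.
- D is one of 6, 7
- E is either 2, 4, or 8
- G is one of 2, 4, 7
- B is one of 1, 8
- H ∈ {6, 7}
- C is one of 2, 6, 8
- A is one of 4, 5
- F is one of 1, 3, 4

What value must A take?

The 8 variables draw from only 8 values {1, 2, 3, 4, 5, 6, 7, 8}, so each is used; only F can be 3, hence F = 3.
The 7 still-open variables draw from only 7 values {1, 2, 4, 5, 6, 7, 8}, so each is used; only B can be 1, hence B = 1.
Among the 6 still-open variables, 5 fits only A (and all 6 values in {2, 4, 5, 6, 7, 8} must be used), so A = 5.

5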